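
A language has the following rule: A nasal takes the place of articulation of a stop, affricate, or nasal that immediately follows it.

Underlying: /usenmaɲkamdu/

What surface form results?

/n/ before /m/ (labial) → [m]
/ɲ/ before /k/ (velar) → [ŋ]
/m/ before /d/ (alveolar) → [n]

[usemmaŋkandu]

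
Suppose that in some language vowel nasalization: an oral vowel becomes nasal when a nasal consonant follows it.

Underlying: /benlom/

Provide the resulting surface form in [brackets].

/e/ before nasal /n/ → [ẽ]
/o/ before nasal /m/ → [õ]

[bẽnlõm]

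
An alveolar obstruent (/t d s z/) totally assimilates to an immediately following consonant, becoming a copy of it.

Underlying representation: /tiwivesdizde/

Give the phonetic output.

/s/ before /d/ → [d] (total assimilation)
/z/ before /d/ → [d] (total assimilation)

[tiwiveddidde]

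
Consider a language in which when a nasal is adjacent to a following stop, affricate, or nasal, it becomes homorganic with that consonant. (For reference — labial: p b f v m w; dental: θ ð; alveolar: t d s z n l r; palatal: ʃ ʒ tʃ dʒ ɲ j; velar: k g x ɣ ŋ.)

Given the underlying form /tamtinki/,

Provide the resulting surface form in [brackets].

/m/ before /t/ (alveolar) → [n]
/n/ before /k/ (velar) → [ŋ]

[tantiŋki]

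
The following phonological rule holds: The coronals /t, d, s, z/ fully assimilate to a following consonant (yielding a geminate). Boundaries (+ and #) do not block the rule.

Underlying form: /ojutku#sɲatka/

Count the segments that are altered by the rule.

/t/ before /k/ → [k] (total assimilation)
/s/ before /ɲ/ → [ɲ] (total assimilation)
/t/ before /k/ → [k] (total assimilation)
3 segments change.

3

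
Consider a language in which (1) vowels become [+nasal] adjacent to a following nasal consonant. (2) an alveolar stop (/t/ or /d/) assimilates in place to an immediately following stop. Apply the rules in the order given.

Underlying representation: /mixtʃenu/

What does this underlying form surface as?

Rule 1: /e/ before nasal /n/ → [ẽ]
After rule 1: mixtʃẽnu
Rule 2: no segment meets the rule's conditions; no change.

[mixtʃẽnu]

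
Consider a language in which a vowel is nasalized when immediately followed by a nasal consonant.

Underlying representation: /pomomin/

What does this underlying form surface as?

/o/ before nasal /m/ → [õ]
/o/ before nasal /m/ → [õ]
/i/ before nasal /n/ → [ĩ]

[põmõmĩn]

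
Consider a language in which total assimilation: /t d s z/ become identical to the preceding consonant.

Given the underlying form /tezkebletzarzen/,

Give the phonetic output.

/z/ after /t/ → [t] (total assimilation)
/z/ after /r/ → [r] (total assimilation)

[tezkeblettarren]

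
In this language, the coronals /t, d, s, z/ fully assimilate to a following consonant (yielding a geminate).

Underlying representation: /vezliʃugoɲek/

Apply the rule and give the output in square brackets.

/z/ before /l/ → [l] (total assimilation)

[velliʃugoɲek]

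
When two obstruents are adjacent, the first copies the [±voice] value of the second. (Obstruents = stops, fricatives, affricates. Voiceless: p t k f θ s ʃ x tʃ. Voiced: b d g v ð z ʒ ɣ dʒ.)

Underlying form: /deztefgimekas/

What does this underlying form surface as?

/z/ before /t/ (voiceless) → [s]
/f/ before /g/ (voiced) → [v]

[destevgimekas]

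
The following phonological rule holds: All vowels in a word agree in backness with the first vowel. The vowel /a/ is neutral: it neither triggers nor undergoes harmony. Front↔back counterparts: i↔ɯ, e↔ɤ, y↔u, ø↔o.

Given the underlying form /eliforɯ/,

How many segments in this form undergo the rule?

/o/ harmonizes with /e/ ([-back]) → [ø]
/ɯ/ harmonizes with /e/ ([-back]) → [i]
2 segments change.

2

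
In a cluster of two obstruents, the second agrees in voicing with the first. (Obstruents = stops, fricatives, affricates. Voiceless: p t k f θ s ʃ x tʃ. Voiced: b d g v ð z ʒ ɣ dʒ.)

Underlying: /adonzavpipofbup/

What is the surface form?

[adonzavbipofpup]

/p/ after /v/ (voiced) → [b]
/b/ after /f/ (voiceless) → [p]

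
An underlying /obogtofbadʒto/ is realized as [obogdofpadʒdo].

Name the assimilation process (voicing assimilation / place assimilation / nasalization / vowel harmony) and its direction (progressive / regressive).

voicing assimilation, progressive

/t/→[d] /b/→[p] /t/→[d].
Each target copies a feature from the preceding segment, so the direction is progressive.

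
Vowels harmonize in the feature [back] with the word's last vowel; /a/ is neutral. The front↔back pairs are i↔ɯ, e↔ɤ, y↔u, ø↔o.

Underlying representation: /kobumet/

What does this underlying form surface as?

/o/ harmonizes with /e/ ([-back]) → [ø]
/u/ harmonizes with /e/ ([-back]) → [y]

[købymet]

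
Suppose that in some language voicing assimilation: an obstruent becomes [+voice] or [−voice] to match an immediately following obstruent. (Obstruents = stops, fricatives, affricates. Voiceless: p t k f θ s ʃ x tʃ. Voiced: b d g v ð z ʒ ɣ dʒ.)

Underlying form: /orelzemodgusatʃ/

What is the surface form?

no segment meets the rule's conditions; no change.

[orelzemodgusatʃ]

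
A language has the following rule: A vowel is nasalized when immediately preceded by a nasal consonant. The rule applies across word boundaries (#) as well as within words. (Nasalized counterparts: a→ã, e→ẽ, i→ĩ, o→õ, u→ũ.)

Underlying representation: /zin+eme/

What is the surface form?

/e/ after nasal /n/ → [ẽ]
/e/ after nasal /m/ → [ẽ]

[zin+ẽmẽ]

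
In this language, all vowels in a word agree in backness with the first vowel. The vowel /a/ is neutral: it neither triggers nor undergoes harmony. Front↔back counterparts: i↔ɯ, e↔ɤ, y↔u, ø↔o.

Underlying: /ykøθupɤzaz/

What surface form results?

[ykøθypezaz]

/u/ harmonizes with /y/ ([-back]) → [y]
/ɤ/ harmonizes with /y/ ([-back]) → [e]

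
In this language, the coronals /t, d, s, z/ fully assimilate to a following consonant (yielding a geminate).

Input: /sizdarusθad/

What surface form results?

[siddaruθθad]

/z/ before /d/ → [d] (total assimilation)
/s/ before /θ/ → [θ] (total assimilation)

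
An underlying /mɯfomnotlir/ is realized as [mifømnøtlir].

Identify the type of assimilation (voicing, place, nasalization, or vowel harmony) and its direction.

/ɯ/→[i] /o/→[ø] /o/→[ø].
Vowels agree with the last vowel, so the harmony is regressive.

vowel harmony, regressive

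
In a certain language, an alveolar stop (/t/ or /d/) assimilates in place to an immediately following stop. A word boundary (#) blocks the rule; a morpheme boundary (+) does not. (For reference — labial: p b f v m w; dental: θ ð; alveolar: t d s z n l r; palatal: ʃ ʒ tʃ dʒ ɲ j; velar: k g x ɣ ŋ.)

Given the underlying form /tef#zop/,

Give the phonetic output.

no segment meets the rule's conditions; no change.

[tef#zop]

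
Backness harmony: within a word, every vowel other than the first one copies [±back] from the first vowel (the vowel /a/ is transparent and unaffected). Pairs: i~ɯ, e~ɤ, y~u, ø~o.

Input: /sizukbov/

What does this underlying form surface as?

[sizykbøv]

/u/ harmonizes with /i/ ([-back]) → [y]
/o/ harmonizes with /i/ ([-back]) → [ø]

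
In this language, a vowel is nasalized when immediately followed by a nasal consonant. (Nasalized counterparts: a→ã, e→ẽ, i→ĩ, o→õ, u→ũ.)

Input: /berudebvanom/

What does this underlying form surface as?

/a/ before nasal /n/ → [ã]
/o/ before nasal /m/ → [õ]

[berudebvãnõm]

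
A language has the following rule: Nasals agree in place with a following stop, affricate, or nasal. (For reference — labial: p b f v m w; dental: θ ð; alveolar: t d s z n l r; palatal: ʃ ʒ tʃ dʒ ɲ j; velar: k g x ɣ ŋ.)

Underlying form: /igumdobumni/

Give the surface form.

[igundobunni]

/m/ before /d/ (alveolar) → [n]
/m/ before /n/ (alveolar) → [n]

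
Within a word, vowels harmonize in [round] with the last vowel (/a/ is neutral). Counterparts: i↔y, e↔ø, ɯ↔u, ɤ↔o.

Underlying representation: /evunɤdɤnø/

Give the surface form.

/e/ harmonizes with /ø/ ([+round]) → [ø]
/ɤ/ harmonizes with /ø/ ([+round]) → [o]
/ɤ/ harmonizes with /ø/ ([+round]) → [o]

[øvunodonø]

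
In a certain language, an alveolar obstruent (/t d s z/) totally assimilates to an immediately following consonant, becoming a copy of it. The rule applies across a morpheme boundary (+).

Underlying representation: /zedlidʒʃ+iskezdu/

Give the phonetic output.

[zellidʒʃ+ikkeddu]

/d/ before /l/ → [l] (total assimilation)
/s/ before /k/ → [k] (total assimilation)
/z/ before /d/ → [d] (total assimilation)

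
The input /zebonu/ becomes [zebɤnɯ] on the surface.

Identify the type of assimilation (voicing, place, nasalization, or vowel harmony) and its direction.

/o/→[ɤ] /u/→[ɯ].
Vowels agree with the first vowel, so the harmony is progressive.

vowel harmony, progressive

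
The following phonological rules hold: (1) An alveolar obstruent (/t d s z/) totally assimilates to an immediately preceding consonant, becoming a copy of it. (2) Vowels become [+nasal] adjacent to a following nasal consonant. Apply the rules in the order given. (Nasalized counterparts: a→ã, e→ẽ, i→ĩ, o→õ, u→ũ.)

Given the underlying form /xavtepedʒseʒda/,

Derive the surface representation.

Rule 1: /t/ after /v/ → [v] (total assimilation)
Rule 1: /s/ after /dʒ/ → [dʒ] (total assimilation)
Rule 1: /d/ after /ʒ/ → [ʒ] (total assimilation)
After rule 1: xavvepedʒdʒeʒʒa
Rule 2: no segment meets the rule's conditions; no change.

[xavvepedʒdʒeʒʒa]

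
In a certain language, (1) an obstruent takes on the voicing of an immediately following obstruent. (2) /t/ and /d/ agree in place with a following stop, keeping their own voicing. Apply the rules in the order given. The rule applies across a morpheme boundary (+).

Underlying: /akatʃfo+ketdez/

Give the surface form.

Rule 1: /t/ before /d/ (voiced) → [d]
After rule 1: akatʃfo+keddez
Rule 2: no segment meets the rule's conditions; no change.

[akatʃfo+keddez]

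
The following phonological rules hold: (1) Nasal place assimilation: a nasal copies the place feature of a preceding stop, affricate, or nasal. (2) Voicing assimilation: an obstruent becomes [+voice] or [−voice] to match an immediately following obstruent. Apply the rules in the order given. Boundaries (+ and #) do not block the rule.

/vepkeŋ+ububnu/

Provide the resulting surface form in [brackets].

Rule 1: /n/ after /b/ (labial) → [m]
After rule 1: vepkeŋ+ububmu
Rule 2: no segment meets the rule's conditions; no change.

[vepkeŋ+ububmu]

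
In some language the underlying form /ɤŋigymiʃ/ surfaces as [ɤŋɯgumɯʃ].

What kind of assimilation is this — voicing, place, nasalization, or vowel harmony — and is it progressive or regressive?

vowel harmony, progressive

/i/→[ɯ] /y/→[u] /i/→[ɯ].
Vowels agree with the first vowel, so the harmony is progressive.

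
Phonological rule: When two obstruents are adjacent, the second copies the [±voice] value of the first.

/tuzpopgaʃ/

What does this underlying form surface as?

[tuzbopkaʃ]

/p/ after /z/ (voiced) → [b]
/g/ after /p/ (voiceless) → [k]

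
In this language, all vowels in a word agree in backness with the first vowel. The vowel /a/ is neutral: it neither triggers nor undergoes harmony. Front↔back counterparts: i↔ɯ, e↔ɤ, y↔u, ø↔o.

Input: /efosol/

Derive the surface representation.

/o/ harmonizes with /e/ ([-back]) → [ø]
/o/ harmonizes with /e/ ([-back]) → [ø]

[eføsøl]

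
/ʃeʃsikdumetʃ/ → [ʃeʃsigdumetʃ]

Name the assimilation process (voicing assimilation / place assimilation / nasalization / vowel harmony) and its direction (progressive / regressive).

/k/→[g].
Each target copies a feature from the following segment, so the direction is regressive.

voicing assimilation, regressive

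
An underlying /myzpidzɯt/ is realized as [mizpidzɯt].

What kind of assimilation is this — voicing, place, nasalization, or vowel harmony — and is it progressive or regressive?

vowel harmony, regressive

/y/→[i].
Vowels agree with the last vowel, so the harmony is regressive.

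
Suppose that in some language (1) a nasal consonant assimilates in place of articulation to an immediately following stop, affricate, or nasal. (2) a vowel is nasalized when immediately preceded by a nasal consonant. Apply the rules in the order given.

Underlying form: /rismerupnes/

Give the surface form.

Rule 1: no segment meets the rule's conditions; no change.
After rule 1: rismerupnes
Rule 2: /e/ after nasal /m/ → [ẽ]
Rule 2: /e/ after nasal /n/ → [ẽ]

[rismẽrupnẽs]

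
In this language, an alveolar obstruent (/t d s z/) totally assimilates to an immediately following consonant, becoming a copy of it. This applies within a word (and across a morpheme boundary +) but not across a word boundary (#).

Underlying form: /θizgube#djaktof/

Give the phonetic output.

[θiggube#jjaktof]

/z/ before /g/ → [g] (total assimilation)
/d/ before /j/ → [j] (total assimilation)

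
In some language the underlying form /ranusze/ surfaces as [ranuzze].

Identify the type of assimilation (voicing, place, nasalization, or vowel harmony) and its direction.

voicing assimilation, regressive

/s/→[z].
Each target copies a feature from the following segment, so the direction is regressive.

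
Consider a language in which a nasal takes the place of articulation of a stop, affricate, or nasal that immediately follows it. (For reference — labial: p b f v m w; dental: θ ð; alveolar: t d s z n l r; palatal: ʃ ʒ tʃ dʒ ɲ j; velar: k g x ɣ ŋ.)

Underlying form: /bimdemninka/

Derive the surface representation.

/m/ before /d/ (alveolar) → [n]
/m/ before /n/ (alveolar) → [n]
/n/ before /k/ (velar) → [ŋ]

[bindenniŋka]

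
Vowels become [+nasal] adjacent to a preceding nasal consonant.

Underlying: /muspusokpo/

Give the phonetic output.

[mũspusokpo]

/u/ after nasal /m/ → [ũ]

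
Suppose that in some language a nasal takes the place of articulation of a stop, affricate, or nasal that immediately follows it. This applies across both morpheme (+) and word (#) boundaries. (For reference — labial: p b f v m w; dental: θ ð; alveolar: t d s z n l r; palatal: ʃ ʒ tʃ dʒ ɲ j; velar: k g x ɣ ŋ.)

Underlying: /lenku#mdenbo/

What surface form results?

[leŋku#ndembo]

/n/ before /k/ (velar) → [ŋ]
/m/ before /d/ (alveolar) → [n]
/n/ before /b/ (labial) → [m]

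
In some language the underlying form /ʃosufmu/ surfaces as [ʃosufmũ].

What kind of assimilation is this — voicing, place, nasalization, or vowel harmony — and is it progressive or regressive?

/u/→[ũ].
Each target copies a feature from the preceding segment, so the direction is progressive.

nasalization, progressive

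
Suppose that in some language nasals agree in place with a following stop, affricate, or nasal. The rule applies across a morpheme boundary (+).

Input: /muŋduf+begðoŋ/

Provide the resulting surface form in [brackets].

[munduf+begðoŋ]

/ŋ/ before /d/ (alveolar) → [n]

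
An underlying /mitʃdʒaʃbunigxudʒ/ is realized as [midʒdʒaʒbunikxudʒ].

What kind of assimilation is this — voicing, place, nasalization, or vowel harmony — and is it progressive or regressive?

voicing assimilation, regressive

/tʃ/→[dʒ] /ʃ/→[ʒ] /g/→[k].
Each target copies a feature from the following segment, so the direction is regressive.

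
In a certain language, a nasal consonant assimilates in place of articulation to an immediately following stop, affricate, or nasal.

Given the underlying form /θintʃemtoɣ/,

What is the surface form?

[θiɲtʃentoɣ]

/n/ before /tʃ/ (palatal) → [ɲ]
/m/ before /t/ (alveolar) → [n]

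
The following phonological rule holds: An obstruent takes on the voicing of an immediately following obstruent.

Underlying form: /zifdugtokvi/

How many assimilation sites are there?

3

/f/ before /d/ (voiced) → [v]
/g/ before /t/ (voiceless) → [k]
/k/ before /v/ (voiced) → [g]
3 segments change.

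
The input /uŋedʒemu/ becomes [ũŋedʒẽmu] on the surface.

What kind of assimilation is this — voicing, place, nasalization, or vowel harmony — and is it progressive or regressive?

/u/→[ũ] /e/→[ẽ].
Each target copies a feature from the following segment, so the direction is regressive.

nasalization, regressive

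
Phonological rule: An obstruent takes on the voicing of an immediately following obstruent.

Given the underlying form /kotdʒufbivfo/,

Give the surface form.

/t/ before /dʒ/ (voiced) → [d]
/f/ before /b/ (voiced) → [v]
/v/ before /f/ (voiceless) → [f]

[koddʒuvbiffo]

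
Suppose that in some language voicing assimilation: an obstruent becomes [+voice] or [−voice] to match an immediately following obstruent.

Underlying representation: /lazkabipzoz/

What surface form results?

/z/ before /k/ (voiceless) → [s]
/p/ before /z/ (voiced) → [b]

[laskabibzoz]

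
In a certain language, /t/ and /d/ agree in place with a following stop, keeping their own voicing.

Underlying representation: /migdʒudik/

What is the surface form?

no segment meets the rule's conditions; no change.

[migdʒudik]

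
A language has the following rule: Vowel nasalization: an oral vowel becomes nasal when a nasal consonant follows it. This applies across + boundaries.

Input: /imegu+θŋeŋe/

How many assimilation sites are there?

2

/i/ before nasal /m/ → [ĩ]
/e/ before nasal /ŋ/ → [ẽ]
2 segments change.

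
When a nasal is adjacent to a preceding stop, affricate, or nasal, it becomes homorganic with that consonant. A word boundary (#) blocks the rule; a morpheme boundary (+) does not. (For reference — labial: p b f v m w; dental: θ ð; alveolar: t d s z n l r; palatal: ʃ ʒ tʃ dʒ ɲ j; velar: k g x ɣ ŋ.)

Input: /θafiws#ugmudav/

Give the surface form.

/m/ after /g/ (velar) → [ŋ]

[θafiws#ugŋudav]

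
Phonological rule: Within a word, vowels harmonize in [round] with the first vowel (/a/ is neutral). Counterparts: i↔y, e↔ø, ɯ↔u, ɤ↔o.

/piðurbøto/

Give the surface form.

/u/ harmonizes with /i/ ([-round]) → [ɯ]
/ø/ harmonizes with /i/ ([-round]) → [e]
/o/ harmonizes with /i/ ([-round]) → [ɤ]

[piðɯrbetɤ]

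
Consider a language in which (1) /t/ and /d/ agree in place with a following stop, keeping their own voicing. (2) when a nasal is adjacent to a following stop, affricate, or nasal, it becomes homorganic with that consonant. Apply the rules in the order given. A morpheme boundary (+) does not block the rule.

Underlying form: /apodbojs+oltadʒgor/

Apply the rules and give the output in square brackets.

[apobbojs+oltadʒgor]

Rule 1: /d/ before /b/ (labial) → [b]
After rule 1: apobbojs+oltadʒgor
Rule 2: no segment meets the rule's conditions; no change.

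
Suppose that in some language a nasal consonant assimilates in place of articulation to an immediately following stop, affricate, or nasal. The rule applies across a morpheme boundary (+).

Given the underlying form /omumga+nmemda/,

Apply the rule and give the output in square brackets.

/m/ before /g/ (velar) → [ŋ]
/n/ before /m/ (labial) → [m]
/m/ before /d/ (alveolar) → [n]

[omuŋga+mmenda]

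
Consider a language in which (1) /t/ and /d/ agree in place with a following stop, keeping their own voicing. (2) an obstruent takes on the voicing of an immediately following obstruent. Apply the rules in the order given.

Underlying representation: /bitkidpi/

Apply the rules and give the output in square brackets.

[bikkippi]

Rule 1: /t/ before /k/ (velar) → [k]
Rule 1: /d/ before /p/ (labial) → [b]
After rule 1: bikkibpi
Rule 2: /b/ before /p/ (voiceless) → [p]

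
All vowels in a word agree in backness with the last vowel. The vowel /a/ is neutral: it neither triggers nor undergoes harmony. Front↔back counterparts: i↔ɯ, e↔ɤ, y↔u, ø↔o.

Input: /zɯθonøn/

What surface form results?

/ɯ/ harmonizes with /ø/ ([-back]) → [i]
/o/ harmonizes with /ø/ ([-back]) → [ø]

[ziθønøn]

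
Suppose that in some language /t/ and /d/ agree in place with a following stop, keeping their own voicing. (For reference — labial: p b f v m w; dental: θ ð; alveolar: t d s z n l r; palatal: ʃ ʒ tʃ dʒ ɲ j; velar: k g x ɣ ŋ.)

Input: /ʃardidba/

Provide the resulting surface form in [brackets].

/d/ before /b/ (labial) → [b]

[ʃardibba]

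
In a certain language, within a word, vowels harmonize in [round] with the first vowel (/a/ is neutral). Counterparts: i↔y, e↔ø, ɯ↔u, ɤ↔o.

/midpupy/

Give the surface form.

[midpɯpi]

/u/ harmonizes with /i/ ([-round]) → [ɯ]
/y/ harmonizes with /i/ ([-round]) → [i]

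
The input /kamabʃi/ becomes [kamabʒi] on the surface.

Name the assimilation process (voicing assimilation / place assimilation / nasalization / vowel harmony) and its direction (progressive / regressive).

voicing assimilation, progressive

/ʃ/→[ʒ].
Each target copies a feature from the preceding segment, so the direction is progressive.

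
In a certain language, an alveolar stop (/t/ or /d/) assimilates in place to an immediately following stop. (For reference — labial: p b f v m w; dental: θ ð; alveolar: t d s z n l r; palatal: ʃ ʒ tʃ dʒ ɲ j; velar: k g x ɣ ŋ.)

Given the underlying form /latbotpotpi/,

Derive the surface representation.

[lapboppoppi]

/t/ before /b/ (labial) → [p]
/t/ before /p/ (labial) → [p]
/t/ before /p/ (labial) → [p]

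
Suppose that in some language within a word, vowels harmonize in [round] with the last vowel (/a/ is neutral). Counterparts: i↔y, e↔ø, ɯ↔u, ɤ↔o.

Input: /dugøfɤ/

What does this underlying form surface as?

[dɯgefɤ]

/u/ harmonizes with /ɤ/ ([-round]) → [ɯ]
/ø/ harmonizes with /ɤ/ ([-round]) → [e]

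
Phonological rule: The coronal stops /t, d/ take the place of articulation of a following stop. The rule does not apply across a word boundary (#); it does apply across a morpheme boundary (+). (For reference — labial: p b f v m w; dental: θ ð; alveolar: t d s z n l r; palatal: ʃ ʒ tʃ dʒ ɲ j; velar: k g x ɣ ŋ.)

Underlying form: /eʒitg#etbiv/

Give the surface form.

[eʒikg#epbiv]

/t/ before /g/ (velar) → [k]
/t/ before /b/ (labial) → [p]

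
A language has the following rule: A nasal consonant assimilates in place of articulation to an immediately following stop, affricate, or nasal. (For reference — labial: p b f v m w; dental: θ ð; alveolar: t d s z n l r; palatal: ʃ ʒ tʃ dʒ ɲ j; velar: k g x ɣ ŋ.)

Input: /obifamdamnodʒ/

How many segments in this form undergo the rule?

/m/ before /d/ (alveolar) → [n]
/m/ before /n/ (alveolar) → [n]
2 segments change.

2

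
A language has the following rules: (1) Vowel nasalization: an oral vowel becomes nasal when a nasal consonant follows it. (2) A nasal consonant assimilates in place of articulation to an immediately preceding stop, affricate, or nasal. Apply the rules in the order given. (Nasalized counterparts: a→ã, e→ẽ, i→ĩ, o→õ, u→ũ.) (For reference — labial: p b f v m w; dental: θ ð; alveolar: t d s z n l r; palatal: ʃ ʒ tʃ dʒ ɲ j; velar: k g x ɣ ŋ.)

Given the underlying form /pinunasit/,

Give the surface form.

Rule 1: /i/ before nasal /n/ → [ĩ]
Rule 1: /u/ before nasal /n/ → [ũ]
After rule 1: pĩnũnasit
Rule 2: no segment meets the rule's conditions; no change.

[pĩnũnasit]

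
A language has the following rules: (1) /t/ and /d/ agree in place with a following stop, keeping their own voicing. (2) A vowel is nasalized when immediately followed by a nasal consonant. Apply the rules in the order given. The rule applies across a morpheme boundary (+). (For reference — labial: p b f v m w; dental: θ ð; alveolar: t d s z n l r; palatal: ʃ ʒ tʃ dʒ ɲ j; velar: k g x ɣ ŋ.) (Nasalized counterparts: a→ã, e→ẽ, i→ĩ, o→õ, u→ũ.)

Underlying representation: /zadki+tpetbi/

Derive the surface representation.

Rule 1: /d/ before /k/ (velar) → [g]
Rule 1: /t/ before /p/ (labial) → [p]
Rule 1: /t/ before /b/ (labial) → [p]
After rule 1: zagki+ppepbi
Rule 2: no segment meets the rule's conditions; no change.

[zagki+ppepbi]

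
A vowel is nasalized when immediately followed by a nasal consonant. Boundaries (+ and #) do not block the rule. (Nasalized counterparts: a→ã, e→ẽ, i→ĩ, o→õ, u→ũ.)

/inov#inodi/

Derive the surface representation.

/i/ before nasal /n/ → [ĩ]
/i/ before nasal /n/ → [ĩ]

[ĩnov#ĩnodi]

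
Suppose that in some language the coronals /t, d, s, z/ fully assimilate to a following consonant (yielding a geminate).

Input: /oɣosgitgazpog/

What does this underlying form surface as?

[oɣoggiggappog]

/s/ before /g/ → [g] (total assimilation)
/t/ before /g/ → [g] (total assimilation)
/z/ before /p/ → [p] (total assimilation)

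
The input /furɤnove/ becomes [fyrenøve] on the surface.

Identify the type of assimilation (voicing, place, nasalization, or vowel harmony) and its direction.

/u/→[y] /ɤ/→[e] /o/→[ø].
Vowels agree with the last vowel, so the harmony is regressive.

vowel harmony, regressive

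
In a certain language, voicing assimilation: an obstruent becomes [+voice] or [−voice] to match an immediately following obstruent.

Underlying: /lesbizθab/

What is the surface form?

/s/ before /b/ (voiced) → [z]
/z/ before /θ/ (voiceless) → [s]

[lezbisθab]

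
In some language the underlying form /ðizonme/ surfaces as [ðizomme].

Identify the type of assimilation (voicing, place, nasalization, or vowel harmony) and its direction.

/n/→[m].
Each target copies a feature from the following segment, so the direction is regressive.

place assimilation, regressive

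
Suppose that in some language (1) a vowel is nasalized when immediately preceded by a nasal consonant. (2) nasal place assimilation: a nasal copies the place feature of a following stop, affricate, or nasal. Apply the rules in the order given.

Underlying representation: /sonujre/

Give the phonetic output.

[sonũjre]

Rule 1: /u/ after nasal /n/ → [ũ]
After rule 1: sonũjre
Rule 2: no segment meets the rule's conditions; no change.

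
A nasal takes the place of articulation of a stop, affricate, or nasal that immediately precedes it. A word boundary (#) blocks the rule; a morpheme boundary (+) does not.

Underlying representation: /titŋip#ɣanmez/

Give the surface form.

/ŋ/ after /t/ (alveolar) → [n]
/m/ after /n/ (alveolar) → [n]

[titnip#ɣannez]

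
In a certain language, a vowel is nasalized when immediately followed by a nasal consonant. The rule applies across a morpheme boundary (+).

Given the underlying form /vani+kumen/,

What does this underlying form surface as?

[vãni+kũmẽn]

/a/ before nasal /n/ → [ã]
/u/ before nasal /m/ → [ũ]
/e/ before nasal /n/ → [ẽ]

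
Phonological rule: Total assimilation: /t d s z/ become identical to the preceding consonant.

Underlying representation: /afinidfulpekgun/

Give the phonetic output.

no segment meets the rule's conditions; no change.

[afinidfulpekgun]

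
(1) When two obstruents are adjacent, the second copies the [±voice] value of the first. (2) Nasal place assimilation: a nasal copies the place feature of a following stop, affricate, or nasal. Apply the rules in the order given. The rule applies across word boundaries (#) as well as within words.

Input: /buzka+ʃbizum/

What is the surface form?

[buzga+ʃpizum]

Rule 1: /k/ after /z/ (voiced) → [g]
Rule 1: /b/ after /ʃ/ (voiceless) → [p]
After rule 1: buzga+ʃpizum
Rule 2: no segment meets the rule's conditions; no change.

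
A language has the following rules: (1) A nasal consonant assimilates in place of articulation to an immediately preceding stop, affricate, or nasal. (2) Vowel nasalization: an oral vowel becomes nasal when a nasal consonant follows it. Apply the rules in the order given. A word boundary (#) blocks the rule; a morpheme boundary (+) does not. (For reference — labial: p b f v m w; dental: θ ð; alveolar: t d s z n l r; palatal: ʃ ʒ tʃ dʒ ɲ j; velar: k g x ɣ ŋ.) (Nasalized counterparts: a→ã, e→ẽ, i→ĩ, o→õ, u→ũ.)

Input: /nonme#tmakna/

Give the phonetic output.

Rule 1: /m/ after /n/ (alveolar) → [n]
Rule 1: /m/ after /t/ (alveolar) → [n]
Rule 1: /n/ after /k/ (velar) → [ŋ]
After rule 1: nonne#tnakŋa
Rule 2: /o/ before nasal /n/ → [õ]

[nõnne#tnakŋa]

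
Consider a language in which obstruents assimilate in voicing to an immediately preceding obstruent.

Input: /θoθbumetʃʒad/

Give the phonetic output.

/b/ after /θ/ (voiceless) → [p]
/ʒ/ after /tʃ/ (voiceless) → [ʃ]

[θoθpumetʃʃad]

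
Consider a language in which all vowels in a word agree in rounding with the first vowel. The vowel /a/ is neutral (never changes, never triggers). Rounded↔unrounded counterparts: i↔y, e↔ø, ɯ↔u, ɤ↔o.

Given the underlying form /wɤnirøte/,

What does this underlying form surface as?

[wɤnirete]

/ø/ harmonizes with /ɤ/ ([-round]) → [e]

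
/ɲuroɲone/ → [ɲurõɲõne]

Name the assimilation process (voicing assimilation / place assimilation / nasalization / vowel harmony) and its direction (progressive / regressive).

nasalization, regressive

/o/→[õ] /o/→[õ].
Each target copies a feature from the following segment, so the direction is regressive.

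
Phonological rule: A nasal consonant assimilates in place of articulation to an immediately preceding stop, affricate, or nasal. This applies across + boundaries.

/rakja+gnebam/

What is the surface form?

[rakja+gŋebam]

/n/ after /g/ (velar) → [ŋ]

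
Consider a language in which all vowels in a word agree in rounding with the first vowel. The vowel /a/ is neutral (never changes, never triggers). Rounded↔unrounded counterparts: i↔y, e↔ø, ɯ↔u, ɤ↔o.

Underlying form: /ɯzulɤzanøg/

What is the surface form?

/u/ harmonizes with /ɯ/ ([-round]) → [ɯ]
/ø/ harmonizes with /ɯ/ ([-round]) → [e]

[ɯzɯlɤzaneg]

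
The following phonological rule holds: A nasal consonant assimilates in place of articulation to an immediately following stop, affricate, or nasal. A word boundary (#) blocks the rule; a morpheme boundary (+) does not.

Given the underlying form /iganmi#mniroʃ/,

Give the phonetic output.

[igammi#nniroʃ]

/n/ before /m/ (labial) → [m]
/m/ before /n/ (alveolar) → [n]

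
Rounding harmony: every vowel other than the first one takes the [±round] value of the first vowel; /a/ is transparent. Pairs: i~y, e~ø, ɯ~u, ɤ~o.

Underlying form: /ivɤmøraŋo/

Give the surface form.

[ivɤmeraŋɤ]

/ø/ harmonizes with /i/ ([-round]) → [e]
/o/ harmonizes with /i/ ([-round]) → [ɤ]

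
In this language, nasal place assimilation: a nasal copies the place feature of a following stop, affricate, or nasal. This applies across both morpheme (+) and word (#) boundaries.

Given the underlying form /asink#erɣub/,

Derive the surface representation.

/n/ before /k/ (velar) → [ŋ]

[asiŋk#erɣub]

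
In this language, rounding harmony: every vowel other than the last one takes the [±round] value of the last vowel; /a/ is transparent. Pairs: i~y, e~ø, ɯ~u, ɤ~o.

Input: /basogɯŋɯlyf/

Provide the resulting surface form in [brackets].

/ɯ/ harmonizes with /y/ ([+round]) → [u]
/ɯ/ harmonizes with /y/ ([+round]) → [u]

[basoguŋulyf]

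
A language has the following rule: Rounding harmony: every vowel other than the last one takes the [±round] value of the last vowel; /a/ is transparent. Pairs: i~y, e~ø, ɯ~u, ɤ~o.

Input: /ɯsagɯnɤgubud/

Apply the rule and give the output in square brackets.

[usagunogubud]

/ɯ/ harmonizes with /u/ ([+round]) → [u]
/ɯ/ harmonizes with /u/ ([+round]) → [u]
/ɤ/ harmonizes with /u/ ([+round]) → [o]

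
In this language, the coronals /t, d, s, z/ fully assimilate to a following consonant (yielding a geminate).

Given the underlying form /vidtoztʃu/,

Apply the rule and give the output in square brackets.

/d/ before /t/ → [t] (total assimilation)
/z/ before /tʃ/ → [tʃ] (total assimilation)

[vittotʃtʃu]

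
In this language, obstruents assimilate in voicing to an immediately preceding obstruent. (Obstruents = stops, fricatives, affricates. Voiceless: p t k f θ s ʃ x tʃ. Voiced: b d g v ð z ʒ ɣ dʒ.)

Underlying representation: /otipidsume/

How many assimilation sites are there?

1

/s/ after /d/ (voiced) → [z]
1 segment changes.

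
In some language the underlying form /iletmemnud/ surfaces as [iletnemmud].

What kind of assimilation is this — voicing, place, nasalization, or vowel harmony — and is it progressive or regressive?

place assimilation, progressive

/m/→[n] /n/→[m].
Each target copies a feature from the preceding segment, so the direction is progressive.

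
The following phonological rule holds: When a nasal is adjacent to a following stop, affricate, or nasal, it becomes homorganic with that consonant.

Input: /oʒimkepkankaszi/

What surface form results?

/m/ before /k/ (velar) → [ŋ]
/n/ before /k/ (velar) → [ŋ]

[oʒiŋkepkaŋkaszi]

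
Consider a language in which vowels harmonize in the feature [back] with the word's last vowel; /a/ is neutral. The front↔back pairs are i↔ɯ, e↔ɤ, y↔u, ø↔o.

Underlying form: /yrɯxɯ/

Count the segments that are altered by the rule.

1

/y/ harmonizes with /ɯ/ ([+back]) → [u]
1 segment changes.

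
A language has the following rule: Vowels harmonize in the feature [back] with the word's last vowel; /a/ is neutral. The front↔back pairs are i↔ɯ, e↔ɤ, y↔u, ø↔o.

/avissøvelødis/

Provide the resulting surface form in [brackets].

no segment meets the rule's conditions; no change.

[avissøvelødis]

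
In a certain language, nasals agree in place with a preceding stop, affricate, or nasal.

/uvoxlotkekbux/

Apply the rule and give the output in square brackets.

[uvoxlotkekbux]

no segment meets the rule's conditions; no change.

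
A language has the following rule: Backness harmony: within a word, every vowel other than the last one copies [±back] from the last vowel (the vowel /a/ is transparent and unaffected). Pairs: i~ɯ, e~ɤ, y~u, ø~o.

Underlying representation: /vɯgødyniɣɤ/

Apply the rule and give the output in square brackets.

/ø/ harmonizes with /ɤ/ ([+back]) → [o]
/y/ harmonizes with /ɤ/ ([+back]) → [u]
/i/ harmonizes with /ɤ/ ([+back]) → [ɯ]

[vɯgodunɯɣɤ]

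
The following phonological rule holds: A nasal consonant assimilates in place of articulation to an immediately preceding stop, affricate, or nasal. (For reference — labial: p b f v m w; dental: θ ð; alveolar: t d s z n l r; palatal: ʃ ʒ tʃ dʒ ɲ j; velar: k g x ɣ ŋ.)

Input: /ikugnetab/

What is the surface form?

[ikugŋetab]

/n/ after /g/ (velar) → [ŋ]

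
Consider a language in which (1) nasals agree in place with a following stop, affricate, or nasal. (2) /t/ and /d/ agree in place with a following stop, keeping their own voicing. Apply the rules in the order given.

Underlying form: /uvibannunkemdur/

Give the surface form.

Rule 1: /n/ before /k/ (velar) → [ŋ]
Rule 1: /m/ before /d/ (alveolar) → [n]
After rule 1: uvibannuŋkendur
Rule 2: no segment meets the rule's conditions; no change.

[uvibannuŋkendur]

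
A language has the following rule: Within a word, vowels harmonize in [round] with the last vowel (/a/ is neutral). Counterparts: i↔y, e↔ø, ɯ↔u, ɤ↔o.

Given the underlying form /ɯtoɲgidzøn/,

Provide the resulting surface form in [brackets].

[utoɲgydzøn]

/ɯ/ harmonizes with /ø/ ([+round]) → [u]
/i/ harmonizes with /ø/ ([+round]) → [y]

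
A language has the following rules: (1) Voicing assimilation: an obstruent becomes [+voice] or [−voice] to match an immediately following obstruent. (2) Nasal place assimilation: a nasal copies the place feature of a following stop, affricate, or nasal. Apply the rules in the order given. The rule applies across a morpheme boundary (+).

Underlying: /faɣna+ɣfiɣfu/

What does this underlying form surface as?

[faɣna+xfixfu]

Rule 1: /ɣ/ before /f/ (voiceless) → [x]
Rule 1: /ɣ/ before /f/ (voiceless) → [x]
After rule 1: faɣna+xfixfu
Rule 2: no segment meets the rule's conditions; no change.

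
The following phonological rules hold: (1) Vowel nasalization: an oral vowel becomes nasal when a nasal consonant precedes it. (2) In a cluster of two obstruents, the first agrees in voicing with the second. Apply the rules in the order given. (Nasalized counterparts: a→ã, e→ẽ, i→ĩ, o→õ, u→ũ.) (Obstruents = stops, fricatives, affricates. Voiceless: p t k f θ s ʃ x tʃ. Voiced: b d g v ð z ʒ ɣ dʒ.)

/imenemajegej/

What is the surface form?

[imẽnẽmãjegej]

Rule 1: /e/ after nasal /m/ → [ẽ]
Rule 1: /e/ after nasal /n/ → [ẽ]
Rule 1: /a/ after nasal /m/ → [ã]
After rule 1: imẽnẽmãjegej
Rule 2: no segment meets the rule's conditions; no change.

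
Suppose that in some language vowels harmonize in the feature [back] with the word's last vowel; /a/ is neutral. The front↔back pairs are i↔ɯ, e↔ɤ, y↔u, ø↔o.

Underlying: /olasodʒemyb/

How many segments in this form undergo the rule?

/o/ harmonizes with /y/ ([-back]) → [ø]
/o/ harmonizes with /y/ ([-back]) → [ø]
2 segments change.

2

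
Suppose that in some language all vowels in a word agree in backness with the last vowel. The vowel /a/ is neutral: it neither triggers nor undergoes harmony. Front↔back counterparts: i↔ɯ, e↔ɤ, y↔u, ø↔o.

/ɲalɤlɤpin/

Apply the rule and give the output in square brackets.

[ɲalelepin]

/ɤ/ harmonizes with /i/ ([-back]) → [e]
/ɤ/ harmonizes with /i/ ([-back]) → [e]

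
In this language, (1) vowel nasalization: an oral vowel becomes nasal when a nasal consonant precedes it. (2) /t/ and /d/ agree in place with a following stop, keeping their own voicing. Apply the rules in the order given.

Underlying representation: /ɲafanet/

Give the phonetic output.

[ɲãfanẽt]

Rule 1: /a/ after nasal /ɲ/ → [ã]
Rule 1: /e/ after nasal /n/ → [ẽ]
After rule 1: ɲãfanẽt
Rule 2: no segment meets the rule's conditions; no change.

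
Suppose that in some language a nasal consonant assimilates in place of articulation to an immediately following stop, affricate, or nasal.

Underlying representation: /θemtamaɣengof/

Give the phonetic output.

[θentamaɣeŋgof]

/m/ before /t/ (alveolar) → [n]
/n/ before /g/ (velar) → [ŋ]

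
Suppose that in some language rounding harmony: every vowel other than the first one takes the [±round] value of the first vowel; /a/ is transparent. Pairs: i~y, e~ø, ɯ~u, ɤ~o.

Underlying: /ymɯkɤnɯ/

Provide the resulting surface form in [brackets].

/ɯ/ harmonizes with /y/ ([+round]) → [u]
/ɤ/ harmonizes with /y/ ([+round]) → [o]
/ɯ/ harmonizes with /y/ ([+round]) → [u]

[ymukonu]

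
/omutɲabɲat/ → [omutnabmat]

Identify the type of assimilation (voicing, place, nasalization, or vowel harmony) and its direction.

/ɲ/→[n] /ɲ/→[m].
Each target copies a feature from the preceding segment, so the direction is progressive.

place assimilation, progressive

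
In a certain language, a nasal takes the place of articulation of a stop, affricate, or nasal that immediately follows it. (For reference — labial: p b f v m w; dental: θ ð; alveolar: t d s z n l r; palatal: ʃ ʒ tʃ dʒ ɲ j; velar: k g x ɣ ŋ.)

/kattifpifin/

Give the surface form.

[kattifpifin]

no segment meets the rule's conditions; no change.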